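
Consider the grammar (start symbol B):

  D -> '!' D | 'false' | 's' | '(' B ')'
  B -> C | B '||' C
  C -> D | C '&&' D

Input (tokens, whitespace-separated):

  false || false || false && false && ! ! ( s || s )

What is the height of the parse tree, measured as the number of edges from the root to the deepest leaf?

9

[B [B [B [C [D false]]] || [C [D false]]] || [C [C [C [D false]] && [D false]] && [D ! [D ! [D ( [B [B [C [D s]]] || [C [D s]]] )]]]]]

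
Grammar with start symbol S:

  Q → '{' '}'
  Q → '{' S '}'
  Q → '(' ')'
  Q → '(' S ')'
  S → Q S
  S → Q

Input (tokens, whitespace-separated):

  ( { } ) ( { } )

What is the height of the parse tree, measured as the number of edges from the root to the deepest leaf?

[S [Q ( [S [Q { }]] )] [S [Q ( [S [Q { }]] )]]]

5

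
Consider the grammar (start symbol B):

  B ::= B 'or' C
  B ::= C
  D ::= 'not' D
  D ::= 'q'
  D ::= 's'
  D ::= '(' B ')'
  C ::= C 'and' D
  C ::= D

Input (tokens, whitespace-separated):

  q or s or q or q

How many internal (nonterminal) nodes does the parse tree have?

[B [B [B [B [C [D q]]] or [C [D s]]] or [C [D q]]] or [C [D q]]]

12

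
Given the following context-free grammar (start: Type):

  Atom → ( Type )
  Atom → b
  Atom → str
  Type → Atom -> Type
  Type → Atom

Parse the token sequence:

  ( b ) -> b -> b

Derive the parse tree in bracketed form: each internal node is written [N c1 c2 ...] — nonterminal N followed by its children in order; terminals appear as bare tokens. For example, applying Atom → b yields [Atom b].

Type
Atom -> Type
( Type ) -> Type
( Atom ) -> Type
( b ) -> Type
( b ) -> Atom -> Type
( b ) -> b -> Type
( b ) -> b -> Atom
( b ) -> b -> b

[Type [Atom ( [Type [Atom b]] )] -> [Type [Atom b] -> [Type [Atom b]]]]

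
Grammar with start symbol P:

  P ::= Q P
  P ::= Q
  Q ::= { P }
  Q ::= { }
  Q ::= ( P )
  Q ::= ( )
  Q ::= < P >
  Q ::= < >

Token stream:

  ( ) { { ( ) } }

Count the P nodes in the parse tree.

4

[P [Q ( )] [P [Q { [P [Q { [P [Q ( )]] }]] }]]]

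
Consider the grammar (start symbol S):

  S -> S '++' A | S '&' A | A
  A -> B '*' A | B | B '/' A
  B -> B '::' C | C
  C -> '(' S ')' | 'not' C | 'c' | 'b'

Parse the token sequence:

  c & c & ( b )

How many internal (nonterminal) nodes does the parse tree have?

[S [S [S [A [B [C c]]]] & [A [B [C c]]]] & [A [B [C ( [S [A [B [C b]]]] )]]]]

16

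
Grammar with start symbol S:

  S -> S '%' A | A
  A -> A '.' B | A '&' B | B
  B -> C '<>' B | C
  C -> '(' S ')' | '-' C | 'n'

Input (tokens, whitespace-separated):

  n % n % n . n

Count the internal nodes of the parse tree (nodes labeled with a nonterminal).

[S [S [S [A [B [C n]]]] % [A [B [C n]]]] % [A [A [B [C n]]] . [B [C n]]]]

15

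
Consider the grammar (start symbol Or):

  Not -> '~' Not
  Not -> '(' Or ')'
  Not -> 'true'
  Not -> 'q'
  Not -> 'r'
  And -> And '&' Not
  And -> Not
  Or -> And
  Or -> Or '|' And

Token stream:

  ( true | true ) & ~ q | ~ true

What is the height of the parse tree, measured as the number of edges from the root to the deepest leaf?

9

[Or [Or [And [And [Not ( [Or [Or [And [Not true]]] | [And [Not true]]] )]] & [Not ~ [Not q]]]] | [And [Not ~ [Not true]]]]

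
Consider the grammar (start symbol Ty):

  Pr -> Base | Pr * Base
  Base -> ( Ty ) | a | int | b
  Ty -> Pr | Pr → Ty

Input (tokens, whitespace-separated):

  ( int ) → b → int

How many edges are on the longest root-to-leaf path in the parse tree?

6

[Ty [Pr [Base ( [Ty [Pr [Base int]]] )]] → [Ty [Pr [Base b]] → [Ty [Pr [Base int]]]]]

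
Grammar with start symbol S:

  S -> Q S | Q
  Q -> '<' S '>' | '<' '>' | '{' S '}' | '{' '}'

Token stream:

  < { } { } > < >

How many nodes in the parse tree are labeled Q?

[S [Q < [S [Q { }] [S [Q { }]]] >] [S [Q < >]]]

4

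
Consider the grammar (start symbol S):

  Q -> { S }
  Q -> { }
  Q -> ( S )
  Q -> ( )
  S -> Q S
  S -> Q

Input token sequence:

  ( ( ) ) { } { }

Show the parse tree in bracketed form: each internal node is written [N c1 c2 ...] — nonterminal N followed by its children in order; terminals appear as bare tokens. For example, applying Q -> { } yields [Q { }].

[S [Q ( [S [Q ( )]] )] [S [Q { }] [S [Q { }]]]]

S
Q S
( S ) S
( Q ) S
( ( ) ) S
( ( ) ) Q S
( ( ) ) { } S
( ( ) ) { } Q
( ( ) ) { } { }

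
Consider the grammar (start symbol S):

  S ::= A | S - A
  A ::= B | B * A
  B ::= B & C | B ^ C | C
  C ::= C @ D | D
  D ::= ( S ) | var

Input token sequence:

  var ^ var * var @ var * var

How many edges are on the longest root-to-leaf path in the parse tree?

7

[S [A [B [B [C [D var]]] ^ [C [D var]]] * [A [B [C [C [D var]] @ [D var]]] * [A [B [C [D var]]]]]]]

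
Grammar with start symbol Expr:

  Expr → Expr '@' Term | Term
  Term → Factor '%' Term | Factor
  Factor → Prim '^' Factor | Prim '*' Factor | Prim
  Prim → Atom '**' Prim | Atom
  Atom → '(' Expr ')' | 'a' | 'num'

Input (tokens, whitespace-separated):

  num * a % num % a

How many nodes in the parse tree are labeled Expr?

1

[Expr [Term [Factor [Prim [Atom num]] * [Factor [Prim [Atom a]]]] % [Term [Factor [Prim [Atom num]]] % [Term [Factor [Prim [Atom a]]]]]]]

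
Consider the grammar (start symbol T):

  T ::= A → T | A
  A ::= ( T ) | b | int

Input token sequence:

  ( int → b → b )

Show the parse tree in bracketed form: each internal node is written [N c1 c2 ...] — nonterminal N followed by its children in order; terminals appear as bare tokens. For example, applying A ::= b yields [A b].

[T [A ( [T [A int] → [T [A b] → [T [A b]]]] )]]

T
A
( T )
( A → T )
( int → T )
( int → A → T )
( int → b → T )
( int → b → A )
( int → b → b )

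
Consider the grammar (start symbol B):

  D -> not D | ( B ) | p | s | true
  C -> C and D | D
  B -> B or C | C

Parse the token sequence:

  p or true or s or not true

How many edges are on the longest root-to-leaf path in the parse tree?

6

[B [B [B [B [C [D p]]] or [C [D true]]] or [C [D s]]] or [C [D not [D true]]]]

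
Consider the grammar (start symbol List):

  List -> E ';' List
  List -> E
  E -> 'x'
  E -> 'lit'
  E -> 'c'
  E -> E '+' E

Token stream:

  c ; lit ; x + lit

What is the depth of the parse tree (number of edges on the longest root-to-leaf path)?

5

[List [E c] ; [List [E lit] ; [List [E [E x] + [E lit]]]]]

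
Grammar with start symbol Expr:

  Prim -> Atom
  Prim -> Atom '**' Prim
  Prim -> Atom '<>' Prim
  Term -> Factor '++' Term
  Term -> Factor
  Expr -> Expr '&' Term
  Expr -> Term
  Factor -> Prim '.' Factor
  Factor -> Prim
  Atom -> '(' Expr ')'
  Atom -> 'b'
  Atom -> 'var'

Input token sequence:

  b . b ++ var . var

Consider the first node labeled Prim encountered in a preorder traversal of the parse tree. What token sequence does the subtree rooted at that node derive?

b

[Expr [Term [Factor [Prim [Atom b]] . [Factor [Prim [Atom b]]]] ++ [Term [Factor [Prim [Atom var]] . [Factor [Prim [Atom var]]]]]]]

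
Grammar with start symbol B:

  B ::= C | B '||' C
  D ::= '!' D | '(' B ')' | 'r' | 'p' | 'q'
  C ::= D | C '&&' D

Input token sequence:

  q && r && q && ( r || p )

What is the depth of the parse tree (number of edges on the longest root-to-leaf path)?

7

[B [C [C [C [C [D q]] && [D r]] && [D q]] && [D ( [B [B [C [D r]]] || [C [D p]]] )]]]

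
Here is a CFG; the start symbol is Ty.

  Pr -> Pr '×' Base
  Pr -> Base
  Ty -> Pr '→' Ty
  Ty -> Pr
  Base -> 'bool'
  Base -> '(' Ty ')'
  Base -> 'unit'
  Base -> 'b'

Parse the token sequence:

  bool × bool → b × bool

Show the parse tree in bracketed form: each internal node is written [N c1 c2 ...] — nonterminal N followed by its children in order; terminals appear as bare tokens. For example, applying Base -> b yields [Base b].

Ty
Pr → Ty
Pr × Base → Ty
Base × Base → Ty
bool × Base → Ty
bool × bool → Ty
bool × bool → Pr
bool × bool → Pr × Base
bool × bool → Base × Base
bool × bool → b × Base
bool × bool → b × bool

[Ty [Pr [Pr [Base bool]] × [Base bool]] → [Ty [Pr [Pr [Base b]] × [Base bool]]]]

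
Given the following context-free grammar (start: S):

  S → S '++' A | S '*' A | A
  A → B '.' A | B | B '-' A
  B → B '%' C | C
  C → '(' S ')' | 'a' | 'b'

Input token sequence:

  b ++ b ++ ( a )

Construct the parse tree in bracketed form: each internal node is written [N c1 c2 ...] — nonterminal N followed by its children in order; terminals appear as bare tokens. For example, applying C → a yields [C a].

[S [S [S [A [B [C b]]]] ++ [A [B [C b]]]] ++ [A [B [C ( [S [A [B [C a]]]] )]]]]

S
S ++ A
S ++ A ++ A
A ++ A ++ A
B ++ A ++ A
C ++ A ++ A
b ++ A ++ A
b ++ B ++ A
b ++ C ++ A
b ++ b ++ A
b ++ b ++ B
b ++ b ++ C
b ++ b ++ ( S )
b ++ b ++ ( A )
b ++ b ++ ( B )
b ++ b ++ ( C )
b ++ b ++ ( a )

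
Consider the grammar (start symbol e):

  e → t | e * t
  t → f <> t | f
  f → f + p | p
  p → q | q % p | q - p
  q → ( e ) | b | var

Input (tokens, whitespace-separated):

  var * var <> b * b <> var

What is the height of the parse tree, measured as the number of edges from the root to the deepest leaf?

7

[e [e [e [t [f [p [q var]]]]] * [t [f [p [q var]]] <> [t [f [p [q b]]]]]] * [t [f [p [q b]]] <> [t [f [p [q var]]]]]]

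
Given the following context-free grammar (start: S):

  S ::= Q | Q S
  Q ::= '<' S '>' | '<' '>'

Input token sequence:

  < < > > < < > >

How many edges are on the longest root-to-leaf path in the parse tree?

5

[S [Q < [S [Q < >]] >] [S [Q < [S [Q < >]] >]]]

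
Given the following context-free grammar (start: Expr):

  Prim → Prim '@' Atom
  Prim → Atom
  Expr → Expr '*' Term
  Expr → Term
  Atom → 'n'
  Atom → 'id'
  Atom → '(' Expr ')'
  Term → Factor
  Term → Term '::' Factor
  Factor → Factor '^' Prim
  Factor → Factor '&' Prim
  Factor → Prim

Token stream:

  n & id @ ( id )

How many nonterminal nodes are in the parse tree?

15

[Expr [Term [Factor [Factor [Prim [Atom n]]] & [Prim [Prim [Atom id]] @ [Atom ( [Expr [Term [Factor [Prim [Atom id]]]]] )]]]]]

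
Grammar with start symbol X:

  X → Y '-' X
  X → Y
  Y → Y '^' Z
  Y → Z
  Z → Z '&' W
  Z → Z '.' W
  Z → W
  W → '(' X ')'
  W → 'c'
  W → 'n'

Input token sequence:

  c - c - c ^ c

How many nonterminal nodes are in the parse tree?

15

[X [Y [Z [W c]]] - [X [Y [Z [W c]]] - [X [Y [Y [Z [W c]]] ^ [Z [W c]]]]]]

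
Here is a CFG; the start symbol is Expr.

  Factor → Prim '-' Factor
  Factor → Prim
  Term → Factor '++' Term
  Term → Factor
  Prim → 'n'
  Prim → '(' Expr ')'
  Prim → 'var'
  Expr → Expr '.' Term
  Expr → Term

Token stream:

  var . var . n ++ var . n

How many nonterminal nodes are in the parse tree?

19

[Expr [Expr [Expr [Expr [Term [Factor [Prim var]]]] . [Term [Factor [Prim var]]]] . [Term [Factor [Prim n]] ++ [Term [Factor [Prim var]]]]] . [Term [Factor [Prim n]]]]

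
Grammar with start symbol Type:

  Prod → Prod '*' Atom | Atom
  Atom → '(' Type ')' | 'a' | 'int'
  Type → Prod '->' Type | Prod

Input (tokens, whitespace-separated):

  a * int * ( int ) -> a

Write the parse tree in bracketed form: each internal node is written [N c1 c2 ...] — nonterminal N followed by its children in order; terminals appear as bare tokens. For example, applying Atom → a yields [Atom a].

Type
Prod -> Type
Prod * Atom -> Type
Prod * Atom * Atom -> Type
Atom * Atom * Atom -> Type
a * Atom * Atom -> Type
a * int * Atom -> Type
a * int * ( Type ) -> Type
a * int * ( Prod ) -> Type
a * int * ( Atom ) -> Type
a * int * ( int ) -> Type
a * int * ( int ) -> Prod
a * int * ( int ) -> Atom
a * int * ( int ) -> a

[Type [Prod [Prod [Prod [Atom a]] * [Atom int]] * [Atom ( [Type [Prod [Atom int]]] )]] -> [Type [Prod [Atom a]]]]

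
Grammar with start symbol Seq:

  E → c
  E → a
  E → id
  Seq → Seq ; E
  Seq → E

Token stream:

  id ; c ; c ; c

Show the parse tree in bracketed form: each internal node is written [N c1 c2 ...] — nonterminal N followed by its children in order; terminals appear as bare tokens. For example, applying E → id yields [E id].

Seq
Seq ; E
Seq ; E ; E
Seq ; E ; E ; E
E ; E ; E ; E
id ; E ; E ; E
id ; c ; E ; E
id ; c ; c ; E
id ; c ; c ; c

[Seq [Seq [Seq [Seq [E id]] ; [E c]] ; [E c]] ; [E c]]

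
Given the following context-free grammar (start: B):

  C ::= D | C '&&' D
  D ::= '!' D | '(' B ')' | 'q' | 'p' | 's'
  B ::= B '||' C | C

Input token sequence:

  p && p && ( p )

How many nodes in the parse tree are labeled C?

4

[B [C [C [C [D p]] && [D p]] && [D ( [B [C [D p]]] )]]]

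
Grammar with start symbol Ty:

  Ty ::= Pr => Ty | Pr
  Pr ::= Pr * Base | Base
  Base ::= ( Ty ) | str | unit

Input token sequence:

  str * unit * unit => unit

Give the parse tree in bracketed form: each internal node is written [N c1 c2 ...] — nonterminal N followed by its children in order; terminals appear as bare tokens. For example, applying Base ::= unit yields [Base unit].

Ty
Pr => Ty
Pr * Base => Ty
Pr * Base * Base => Ty
Base * Base * Base => Ty
str * Base * Base => Ty
str * unit * Base => Ty
str * unit * unit => Ty
str * unit * unit => Pr
str * unit * unit => Base
str * unit * unit => unit

[Ty [Pr [Pr [Pr [Base str]] * [Base unit]] * [Base unit]] => [Ty [Pr [Base unit]]]]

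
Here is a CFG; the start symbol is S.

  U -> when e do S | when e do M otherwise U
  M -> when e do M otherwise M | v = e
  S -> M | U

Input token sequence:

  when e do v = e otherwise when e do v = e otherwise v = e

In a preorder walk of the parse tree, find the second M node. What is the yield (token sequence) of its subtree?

v = e

[S [M when e do [M v = e] otherwise [M when e do [M v = e] otherwise [M v = e]]]]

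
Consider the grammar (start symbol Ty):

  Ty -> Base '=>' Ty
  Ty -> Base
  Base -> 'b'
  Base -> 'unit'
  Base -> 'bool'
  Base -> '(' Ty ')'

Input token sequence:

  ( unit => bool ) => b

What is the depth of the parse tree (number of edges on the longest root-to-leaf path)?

[Ty [Base ( [Ty [Base unit] => [Ty [Base bool]]] )] => [Ty [Base b]]]

5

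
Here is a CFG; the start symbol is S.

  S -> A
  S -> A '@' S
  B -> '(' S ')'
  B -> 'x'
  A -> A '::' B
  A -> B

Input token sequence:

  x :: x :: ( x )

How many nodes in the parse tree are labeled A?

[S [A [A [A [B x]] :: [B x]] :: [B ( [S [A [B x]]] )]]]

4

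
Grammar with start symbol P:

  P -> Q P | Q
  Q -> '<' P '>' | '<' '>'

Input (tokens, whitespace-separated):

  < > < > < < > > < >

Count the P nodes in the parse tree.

[P [Q < >] [P [Q < >] [P [Q < [P [Q < >]] >] [P [Q < >]]]]]

5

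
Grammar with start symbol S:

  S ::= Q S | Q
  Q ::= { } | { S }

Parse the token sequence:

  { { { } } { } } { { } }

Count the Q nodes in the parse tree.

[S [Q { [S [Q { [S [Q { }]] }] [S [Q { }]]] }] [S [Q { [S [Q { }]] }]]]

6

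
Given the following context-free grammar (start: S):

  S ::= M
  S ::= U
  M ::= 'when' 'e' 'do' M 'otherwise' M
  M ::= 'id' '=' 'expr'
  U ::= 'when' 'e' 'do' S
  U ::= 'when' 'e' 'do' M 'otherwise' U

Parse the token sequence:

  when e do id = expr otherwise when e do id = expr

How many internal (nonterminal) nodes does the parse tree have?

6

[S [U when e do [M id = expr] otherwise [U when e do [S [M id = expr]]]]]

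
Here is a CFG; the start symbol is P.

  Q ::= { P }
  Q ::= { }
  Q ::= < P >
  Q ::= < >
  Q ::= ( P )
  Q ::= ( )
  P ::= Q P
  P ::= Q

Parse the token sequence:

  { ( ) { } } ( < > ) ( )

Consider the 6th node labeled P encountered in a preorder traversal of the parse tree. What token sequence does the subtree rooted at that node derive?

( )

[P [Q { [P [Q ( )] [P [Q { }]]] }] [P [Q ( [P [Q < >]] )] [P [Q ( )]]]]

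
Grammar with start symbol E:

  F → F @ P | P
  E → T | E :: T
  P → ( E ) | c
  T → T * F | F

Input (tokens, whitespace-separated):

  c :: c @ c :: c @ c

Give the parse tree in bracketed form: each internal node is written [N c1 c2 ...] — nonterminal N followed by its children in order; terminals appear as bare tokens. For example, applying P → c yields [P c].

[E [E [E [T [F [P c]]]] :: [T [F [F [P c]] @ [P c]]]] :: [T [F [F [P c]] @ [P c]]]]

E
E :: T
E :: T :: T
T :: T :: T
F :: T :: T
P :: T :: T
c :: T :: T
c :: F :: T
c :: F @ P :: T
c :: P @ P :: T
c :: c @ P :: T
c :: c @ c :: T
c :: c @ c :: F
c :: c @ c :: F @ P
c :: c @ c :: P @ P
c :: c @ c :: c @ P
c :: c @ c :: c @ c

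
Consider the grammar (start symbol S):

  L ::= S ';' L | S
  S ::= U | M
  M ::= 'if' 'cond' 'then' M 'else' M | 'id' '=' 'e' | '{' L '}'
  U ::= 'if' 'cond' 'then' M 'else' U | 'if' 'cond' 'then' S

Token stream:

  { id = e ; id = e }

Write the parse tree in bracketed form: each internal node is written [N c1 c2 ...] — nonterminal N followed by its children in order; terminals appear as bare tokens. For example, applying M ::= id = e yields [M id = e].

[S [M { [L [S [M id = e]] ; [L [S [M id = e]]]] }]]

S
M
{ L }
{ S ; L }
{ M ; L }
{ id = e ; L }
{ id = e ; S }
{ id = e ; M }
{ id = e ; id = e }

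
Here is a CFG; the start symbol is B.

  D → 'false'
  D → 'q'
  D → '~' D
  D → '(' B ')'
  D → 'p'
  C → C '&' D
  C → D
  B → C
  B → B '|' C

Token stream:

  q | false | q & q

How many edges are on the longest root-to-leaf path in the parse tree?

[B [B [B [C [D q]]] | [C [D false]]] | [C [C [D q]] & [D q]]]

5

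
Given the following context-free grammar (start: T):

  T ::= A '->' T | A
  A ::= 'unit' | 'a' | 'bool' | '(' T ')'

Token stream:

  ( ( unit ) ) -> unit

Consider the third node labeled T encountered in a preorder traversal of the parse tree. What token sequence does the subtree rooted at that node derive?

unit

[T [A ( [T [A ( [T [A unit]] )]] )] -> [T [A unit]]]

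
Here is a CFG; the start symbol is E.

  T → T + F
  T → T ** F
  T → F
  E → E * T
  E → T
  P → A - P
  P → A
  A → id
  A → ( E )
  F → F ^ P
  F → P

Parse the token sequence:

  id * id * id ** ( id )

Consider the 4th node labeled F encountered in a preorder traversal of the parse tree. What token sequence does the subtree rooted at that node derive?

( id )

[E [E [E [T [F [P [A id]]]]] * [T [F [P [A id]]]]] * [T [T [F [P [A id]]]] ** [F [P [A ( [E [T [F [P [A id]]]]] )]]]]]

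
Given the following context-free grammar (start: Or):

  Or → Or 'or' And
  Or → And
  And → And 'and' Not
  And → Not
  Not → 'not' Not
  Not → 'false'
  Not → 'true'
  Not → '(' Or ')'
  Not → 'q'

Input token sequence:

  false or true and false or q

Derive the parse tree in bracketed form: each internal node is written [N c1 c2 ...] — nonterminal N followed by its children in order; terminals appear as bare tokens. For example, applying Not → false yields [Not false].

Or
Or or And
Or or And or And
And or And or And
Not or And or And
false or And or And
false or And and Not or And
false or Not and Not or And
false or true and Not or And
false or true and false or And
false or true and false or Not
false or true and false or q

[Or [Or [Or [And [Not false]]] or [And [And [Not true]] and [Not false]]] or [And [Not q]]]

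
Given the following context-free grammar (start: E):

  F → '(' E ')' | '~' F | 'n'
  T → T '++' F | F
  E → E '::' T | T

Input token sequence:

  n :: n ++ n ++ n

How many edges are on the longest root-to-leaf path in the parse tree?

[E [E [T [F n]]] :: [T [T [T [F n]] ++ [F n]] ++ [F n]]]

5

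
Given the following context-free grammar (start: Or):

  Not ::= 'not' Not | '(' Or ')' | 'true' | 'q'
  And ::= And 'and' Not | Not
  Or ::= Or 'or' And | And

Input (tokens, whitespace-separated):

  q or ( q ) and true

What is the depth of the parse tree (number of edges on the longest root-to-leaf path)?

[Or [Or [And [Not q]]] or [And [And [Not ( [Or [And [Not q]]] )]] and [Not true]]]

7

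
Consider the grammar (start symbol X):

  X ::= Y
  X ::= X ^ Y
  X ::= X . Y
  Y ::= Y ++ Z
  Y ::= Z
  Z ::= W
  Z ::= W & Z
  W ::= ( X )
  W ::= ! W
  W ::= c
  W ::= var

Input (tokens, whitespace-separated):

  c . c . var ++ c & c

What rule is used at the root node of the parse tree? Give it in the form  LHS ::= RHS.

X ::= X . Y

[X [X [X [Y [Z [W c]]]] . [Y [Z [W c]]]] . [Y [Y [Z [W var]]] ++ [Z [W c] & [Z [W c]]]]]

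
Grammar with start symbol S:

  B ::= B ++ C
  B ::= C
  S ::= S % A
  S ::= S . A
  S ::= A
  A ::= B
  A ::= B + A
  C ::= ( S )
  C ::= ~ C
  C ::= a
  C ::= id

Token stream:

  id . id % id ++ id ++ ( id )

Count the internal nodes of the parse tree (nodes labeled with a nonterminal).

20

[S [S [S [A [B [C id]]]] . [A [B [C id]]]] % [A [B [B [B [C id]] ++ [C id]] ++ [C ( [S [A [B [C id]]]] )]]]]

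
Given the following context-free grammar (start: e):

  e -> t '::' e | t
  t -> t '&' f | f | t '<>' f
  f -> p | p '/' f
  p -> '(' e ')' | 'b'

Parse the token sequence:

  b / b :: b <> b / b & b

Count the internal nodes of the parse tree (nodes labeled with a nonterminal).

[e [t [f [p b] / [f [p b]]]] :: [e [t [t [t [f [p b]]] <> [f [p b] / [f [p b]]]] & [f [p b]]]]]

18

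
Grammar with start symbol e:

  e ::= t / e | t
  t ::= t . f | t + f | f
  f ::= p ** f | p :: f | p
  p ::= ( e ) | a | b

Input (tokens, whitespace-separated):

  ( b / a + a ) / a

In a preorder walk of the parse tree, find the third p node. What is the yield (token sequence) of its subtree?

a

[e [t [f [p ( [e [t [f [p b]]] / [e [t [t [f [p a]]] + [f [p a]]]]] )]]] / [e [t [f [p a]]]]]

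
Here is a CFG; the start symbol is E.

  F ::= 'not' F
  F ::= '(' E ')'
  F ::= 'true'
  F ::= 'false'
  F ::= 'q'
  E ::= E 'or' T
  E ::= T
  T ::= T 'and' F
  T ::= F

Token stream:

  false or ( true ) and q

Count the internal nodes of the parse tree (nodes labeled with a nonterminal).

[E [E [T [F false]]] or [T [T [F ( [E [T [F true]]] )]] and [F q]]]

11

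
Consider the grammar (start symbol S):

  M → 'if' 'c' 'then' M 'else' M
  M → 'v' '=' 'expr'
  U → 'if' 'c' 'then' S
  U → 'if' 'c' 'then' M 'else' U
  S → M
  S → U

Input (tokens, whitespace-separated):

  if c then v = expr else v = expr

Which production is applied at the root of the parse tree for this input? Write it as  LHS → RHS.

S → M

[S [M if c then [M v = expr] else [M v = expr]]]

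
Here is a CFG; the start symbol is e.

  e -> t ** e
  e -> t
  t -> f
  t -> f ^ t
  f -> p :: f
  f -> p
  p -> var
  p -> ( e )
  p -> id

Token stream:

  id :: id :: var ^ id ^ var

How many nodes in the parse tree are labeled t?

[e [t [f [p id] :: [f [p id] :: [f [p var]]]] ^ [t [f [p id]] ^ [t [f [p var]]]]]]

3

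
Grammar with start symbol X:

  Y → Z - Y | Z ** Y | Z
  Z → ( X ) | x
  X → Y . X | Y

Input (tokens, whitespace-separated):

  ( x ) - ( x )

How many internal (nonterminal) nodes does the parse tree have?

11

[X [Y [Z ( [X [Y [Z x]]] )] - [Y [Z ( [X [Y [Z x]]] )]]]]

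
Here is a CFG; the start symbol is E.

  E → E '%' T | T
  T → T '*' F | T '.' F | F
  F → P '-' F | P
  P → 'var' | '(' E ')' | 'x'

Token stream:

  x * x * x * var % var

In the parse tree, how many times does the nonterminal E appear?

2

[E [E [T [T [T [T [F [P x]]] * [F [P x]]] * [F [P x]]] * [F [P var]]]] % [T [F [P var]]]]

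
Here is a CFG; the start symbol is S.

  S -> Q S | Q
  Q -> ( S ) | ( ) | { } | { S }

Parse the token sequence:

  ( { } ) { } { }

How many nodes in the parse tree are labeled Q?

4

[S [Q ( [S [Q { }]] )] [S [Q { }] [S [Q { }]]]]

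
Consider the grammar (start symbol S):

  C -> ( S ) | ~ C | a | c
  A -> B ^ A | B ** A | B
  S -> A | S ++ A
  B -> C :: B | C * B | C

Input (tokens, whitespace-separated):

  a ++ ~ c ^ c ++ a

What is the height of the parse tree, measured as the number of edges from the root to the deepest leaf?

[S [S [S [A [B [C a]]]] ++ [A [B [C ~ [C c]]] ^ [A [B [C c]]]]] ++ [A [B [C a]]]]

6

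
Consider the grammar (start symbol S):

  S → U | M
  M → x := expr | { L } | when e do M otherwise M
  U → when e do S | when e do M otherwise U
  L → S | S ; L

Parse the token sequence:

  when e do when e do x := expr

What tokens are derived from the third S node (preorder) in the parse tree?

[S [U when e do [S [U when e do [S [M x := expr]]]]]]

x := expr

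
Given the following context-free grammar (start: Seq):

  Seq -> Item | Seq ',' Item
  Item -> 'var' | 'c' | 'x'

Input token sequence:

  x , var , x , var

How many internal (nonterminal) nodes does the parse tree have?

[Seq [Seq [Seq [Seq [Item x]] , [Item var]] , [Item x]] , [Item var]]

8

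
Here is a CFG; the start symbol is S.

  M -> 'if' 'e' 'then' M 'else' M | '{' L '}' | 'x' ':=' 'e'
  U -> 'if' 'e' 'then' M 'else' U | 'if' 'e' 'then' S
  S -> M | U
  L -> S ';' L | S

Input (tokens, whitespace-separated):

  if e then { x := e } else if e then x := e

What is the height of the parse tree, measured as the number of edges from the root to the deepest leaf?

6

[S [U if e then [M { [L [S [M x := e]]] }] else [U if e then [S [M x := e]]]]]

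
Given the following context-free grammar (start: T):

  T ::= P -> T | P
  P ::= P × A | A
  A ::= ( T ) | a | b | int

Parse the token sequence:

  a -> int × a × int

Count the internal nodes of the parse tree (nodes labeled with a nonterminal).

10

[T [P [A a]] -> [T [P [P [P [A int]] × [A a]] × [A int]]]]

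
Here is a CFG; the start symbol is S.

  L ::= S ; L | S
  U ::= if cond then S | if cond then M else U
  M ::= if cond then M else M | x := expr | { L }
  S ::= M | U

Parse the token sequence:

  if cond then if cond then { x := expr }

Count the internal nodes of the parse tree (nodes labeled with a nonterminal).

9

[S [U if cond then [S [U if cond then [S [M { [L [S [M x := expr]]] }]]]]]]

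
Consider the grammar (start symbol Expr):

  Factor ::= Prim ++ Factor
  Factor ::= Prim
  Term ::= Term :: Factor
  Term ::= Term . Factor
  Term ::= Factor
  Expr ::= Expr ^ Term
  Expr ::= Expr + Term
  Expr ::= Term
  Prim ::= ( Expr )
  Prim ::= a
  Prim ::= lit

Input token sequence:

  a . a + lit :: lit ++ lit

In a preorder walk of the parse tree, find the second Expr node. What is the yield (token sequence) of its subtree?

a . a

[Expr [Expr [Term [Term [Factor [Prim a]]] . [Factor [Prim a]]]] + [Term [Term [Factor [Prim lit]]] :: [Factor [Prim lit] ++ [Factor [Prim lit]]]]]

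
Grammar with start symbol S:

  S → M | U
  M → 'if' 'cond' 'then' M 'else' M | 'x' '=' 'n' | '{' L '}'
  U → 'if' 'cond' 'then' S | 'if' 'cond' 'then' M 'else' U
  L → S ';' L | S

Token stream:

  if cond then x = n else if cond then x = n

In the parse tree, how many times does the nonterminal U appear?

[S [U if cond then [M x = n] else [U if cond then [S [M x = n]]]]]

2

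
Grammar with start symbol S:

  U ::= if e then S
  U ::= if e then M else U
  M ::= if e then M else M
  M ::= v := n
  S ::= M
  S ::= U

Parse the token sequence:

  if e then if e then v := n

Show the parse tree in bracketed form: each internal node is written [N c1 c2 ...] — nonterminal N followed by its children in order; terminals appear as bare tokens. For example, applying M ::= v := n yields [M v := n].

S
U
if e then S
if e then U
if e then if e then S
if e then if e then M
if e then if e then v := n

[S [U if e then [S [U if e then [S [M v := n]]]]]]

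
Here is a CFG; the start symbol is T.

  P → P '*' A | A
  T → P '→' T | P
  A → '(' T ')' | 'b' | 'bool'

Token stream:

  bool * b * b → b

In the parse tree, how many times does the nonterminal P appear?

[T [P [P [P [A bool]] * [A b]] * [A b]] → [T [P [A b]]]]

4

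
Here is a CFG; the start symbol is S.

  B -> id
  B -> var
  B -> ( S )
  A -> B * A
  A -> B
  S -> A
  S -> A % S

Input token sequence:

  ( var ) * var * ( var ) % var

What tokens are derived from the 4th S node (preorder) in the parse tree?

var

[S [A [B ( [S [A [B var]]] )] * [A [B var] * [A [B ( [S [A [B var]]] )]]]] % [S [A [B var]]]]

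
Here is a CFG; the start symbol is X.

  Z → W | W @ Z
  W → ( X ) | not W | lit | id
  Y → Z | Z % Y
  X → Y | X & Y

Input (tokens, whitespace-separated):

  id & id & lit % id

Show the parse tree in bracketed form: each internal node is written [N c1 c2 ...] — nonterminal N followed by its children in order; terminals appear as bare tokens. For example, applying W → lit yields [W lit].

X
X & Y
X & Y & Y
Y & Y & Y
Z & Y & Y
W & Y & Y
id & Y & Y
id & Z & Y
id & W & Y
id & id & Y
id & id & Z % Y
id & id & W % Y
id & id & lit % Y
id & id & lit % Z
id & id & lit % W
id & id & lit % id

[X [X [X [Y [Z [W id]]]] & [Y [Z [W id]]]] & [Y [Z [W lit]] % [Y [Z [W id]]]]]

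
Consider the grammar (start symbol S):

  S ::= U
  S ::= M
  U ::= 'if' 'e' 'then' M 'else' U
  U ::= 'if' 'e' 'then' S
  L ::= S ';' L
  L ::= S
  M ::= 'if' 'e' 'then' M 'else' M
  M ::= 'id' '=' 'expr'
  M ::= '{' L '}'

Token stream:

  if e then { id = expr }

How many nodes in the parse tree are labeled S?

3

[S [U if e then [S [M { [L [S [M id = expr]]] }]]]]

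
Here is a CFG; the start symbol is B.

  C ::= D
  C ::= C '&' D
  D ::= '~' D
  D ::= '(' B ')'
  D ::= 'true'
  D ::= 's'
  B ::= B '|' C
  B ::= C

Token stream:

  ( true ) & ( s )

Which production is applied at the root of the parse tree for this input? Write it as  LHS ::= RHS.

[B [C [C [D ( [B [C [D true]]] )]] & [D ( [B [C [D s]]] )]]]

B ::= C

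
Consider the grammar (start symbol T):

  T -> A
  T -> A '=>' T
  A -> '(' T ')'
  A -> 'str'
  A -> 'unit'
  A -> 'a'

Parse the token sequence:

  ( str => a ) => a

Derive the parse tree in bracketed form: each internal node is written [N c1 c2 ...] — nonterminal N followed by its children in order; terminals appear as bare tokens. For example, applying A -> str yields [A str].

T
A => T
( T ) => T
( A => T ) => T
( str => T ) => T
( str => A ) => T
( str => a ) => T
( str => a ) => A
( str => a ) => a

[T [A ( [T [A str] => [T [A a]]] )] => [T [A a]]]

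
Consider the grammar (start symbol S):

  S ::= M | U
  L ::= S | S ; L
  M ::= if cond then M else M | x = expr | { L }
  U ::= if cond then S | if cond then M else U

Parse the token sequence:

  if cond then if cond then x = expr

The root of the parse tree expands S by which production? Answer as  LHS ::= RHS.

[S [U if cond then [S [U if cond then [S [M x = expr]]]]]]

S ::= U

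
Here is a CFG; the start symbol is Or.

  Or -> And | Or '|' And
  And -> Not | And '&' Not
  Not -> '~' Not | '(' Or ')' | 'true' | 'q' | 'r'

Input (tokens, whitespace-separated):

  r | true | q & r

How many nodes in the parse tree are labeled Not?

4

[Or [Or [Or [And [Not r]]] | [And [Not true]]] | [And [And [Not q]] & [Not r]]]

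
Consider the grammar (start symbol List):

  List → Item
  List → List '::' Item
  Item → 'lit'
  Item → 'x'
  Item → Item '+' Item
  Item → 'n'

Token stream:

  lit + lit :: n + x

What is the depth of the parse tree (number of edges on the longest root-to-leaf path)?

4

[List [List [Item [Item lit] + [Item lit]]] :: [Item [Item n] + [Item x]]]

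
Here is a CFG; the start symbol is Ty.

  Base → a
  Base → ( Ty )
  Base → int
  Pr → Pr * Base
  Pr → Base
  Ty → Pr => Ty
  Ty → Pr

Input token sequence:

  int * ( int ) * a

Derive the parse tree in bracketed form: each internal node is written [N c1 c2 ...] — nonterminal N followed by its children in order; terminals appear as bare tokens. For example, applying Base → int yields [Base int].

[Ty [Pr [Pr [Pr [Base int]] * [Base ( [Ty [Pr [Base int]]] )]] * [Base a]]]

Ty
Pr
Pr * Base
Pr * Base * Base
Base * Base * Base
int * Base * Base
int * ( Ty ) * Base
int * ( Pr ) * Base
int * ( Base ) * Base
int * ( int ) * Base
int * ( int ) * a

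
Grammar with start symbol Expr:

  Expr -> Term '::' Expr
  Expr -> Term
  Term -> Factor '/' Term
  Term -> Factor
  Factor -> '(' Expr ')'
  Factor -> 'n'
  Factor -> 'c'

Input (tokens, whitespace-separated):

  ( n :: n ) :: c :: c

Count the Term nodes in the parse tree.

[Expr [Term [Factor ( [Expr [Term [Factor n]] :: [Expr [Term [Factor n]]]] )]] :: [Expr [Term [Factor c]] :: [Expr [Term [Factor c]]]]]

5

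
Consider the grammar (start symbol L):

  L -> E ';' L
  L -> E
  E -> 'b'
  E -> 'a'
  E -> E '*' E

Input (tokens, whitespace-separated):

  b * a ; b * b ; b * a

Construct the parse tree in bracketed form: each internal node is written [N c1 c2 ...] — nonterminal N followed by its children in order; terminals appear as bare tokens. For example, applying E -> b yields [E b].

[L [E [E b] * [E a]] ; [L [E [E b] * [E b]] ; [L [E [E b] * [E a]]]]]

L
E ; L
E * E ; L
b * E ; L
b * a ; L
b * a ; E ; L
b * a ; E * E ; L
b * a ; b * E ; L
b * a ; b * b ; L
b * a ; b * b ; E
b * a ; b * b ; E * E
b * a ; b * b ; b * E
b * a ; b * b ; b * a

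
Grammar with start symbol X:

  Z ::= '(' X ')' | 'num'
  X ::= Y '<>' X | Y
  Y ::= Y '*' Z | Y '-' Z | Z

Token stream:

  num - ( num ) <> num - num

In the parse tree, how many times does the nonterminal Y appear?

[X [Y [Y [Z num]] - [Z ( [X [Y [Z num]]] )]] <> [X [Y [Y [Z num]] - [Z num]]]]

5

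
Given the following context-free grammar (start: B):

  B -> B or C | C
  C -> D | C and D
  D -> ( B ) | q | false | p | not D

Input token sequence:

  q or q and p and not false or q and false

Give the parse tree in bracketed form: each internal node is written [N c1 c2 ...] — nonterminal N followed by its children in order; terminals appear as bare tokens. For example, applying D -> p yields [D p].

B
B or C
B or C or C
C or C or C
D or C or C
q or C or C
q or C and D or C
q or C and D and D or C
q or D and D and D or C
q or q and D and D or C
q or q and p and D or C
q or q and p and not D or C
q or q and p and not false or C
q or q and p and not false or C and D
q or q and p and not false or D and D
q or q and p and not false or q and D
q or q and p and not false or q and false

[B [B [B [C [D q]]] or [C [C [C [D q]] and [D p]] and [D not [D false]]]] or [C [C [D q]] and [D false]]]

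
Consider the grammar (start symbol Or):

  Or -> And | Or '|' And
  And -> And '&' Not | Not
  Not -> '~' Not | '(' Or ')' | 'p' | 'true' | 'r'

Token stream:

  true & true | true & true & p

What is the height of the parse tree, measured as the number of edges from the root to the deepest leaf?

5

[Or [Or [And [And [Not true]] & [Not true]]] | [And [And [And [Not true]] & [Not true]] & [Not p]]]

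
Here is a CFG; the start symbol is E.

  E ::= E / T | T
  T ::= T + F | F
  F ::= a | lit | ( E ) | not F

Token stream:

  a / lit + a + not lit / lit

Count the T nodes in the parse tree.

5

[E [E [E [T [F a]]] / [T [T [T [F lit]] + [F a]] + [F not [F lit]]]] / [T [F lit]]]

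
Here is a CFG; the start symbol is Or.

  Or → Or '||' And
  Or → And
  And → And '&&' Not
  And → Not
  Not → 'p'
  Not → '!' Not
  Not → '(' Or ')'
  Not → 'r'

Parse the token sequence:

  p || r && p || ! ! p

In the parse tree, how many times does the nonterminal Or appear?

[Or [Or [Or [And [Not p]]] || [And [And [Not r]] && [Not p]]] || [And [Not ! [Not ! [Not p]]]]]

3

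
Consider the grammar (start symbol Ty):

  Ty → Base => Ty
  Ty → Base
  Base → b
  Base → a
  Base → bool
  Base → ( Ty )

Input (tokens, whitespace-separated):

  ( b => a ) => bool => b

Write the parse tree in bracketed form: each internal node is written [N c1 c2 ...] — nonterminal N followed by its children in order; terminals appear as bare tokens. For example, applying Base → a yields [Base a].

[Ty [Base ( [Ty [Base b] => [Ty [Base a]]] )] => [Ty [Base bool] => [Ty [Base b]]]]

Ty
Base => Ty
( Ty ) => Ty
( Base => Ty ) => Ty
( b => Ty ) => Ty
( b => Base ) => Ty
( b => a ) => Ty
( b => a ) => Base => Ty
( b => a ) => bool => Ty
( b => a ) => bool => Base
( b => a ) => bool => b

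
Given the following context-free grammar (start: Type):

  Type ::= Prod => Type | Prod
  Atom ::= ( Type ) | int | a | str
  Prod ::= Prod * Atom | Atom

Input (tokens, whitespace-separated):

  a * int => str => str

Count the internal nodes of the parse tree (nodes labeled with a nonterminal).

11

[Type [Prod [Prod [Atom a]] * [Atom int]] => [Type [Prod [Atom str]] => [Type [Prod [Atom str]]]]]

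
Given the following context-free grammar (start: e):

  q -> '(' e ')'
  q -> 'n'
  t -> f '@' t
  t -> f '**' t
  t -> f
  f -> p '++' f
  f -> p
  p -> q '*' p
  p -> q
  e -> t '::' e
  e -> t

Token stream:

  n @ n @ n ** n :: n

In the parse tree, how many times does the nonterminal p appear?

[e [t [f [p [q n]]] @ [t [f [p [q n]]] @ [t [f [p [q n]]] ** [t [f [p [q n]]]]]]] :: [e [t [f [p [q n]]]]]]

5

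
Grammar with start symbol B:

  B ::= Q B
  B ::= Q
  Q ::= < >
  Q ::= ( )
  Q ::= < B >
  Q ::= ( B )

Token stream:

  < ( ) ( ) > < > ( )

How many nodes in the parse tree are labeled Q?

[B [Q < [B [Q ( )] [B [Q ( )]]] >] [B [Q < >] [B [Q ( )]]]]

5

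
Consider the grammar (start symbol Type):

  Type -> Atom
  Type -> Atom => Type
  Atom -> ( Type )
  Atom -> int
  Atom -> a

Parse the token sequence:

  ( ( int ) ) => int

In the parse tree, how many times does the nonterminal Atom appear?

[Type [Atom ( [Type [Atom ( [Type [Atom int]] )]] )] => [Type [Atom int]]]

4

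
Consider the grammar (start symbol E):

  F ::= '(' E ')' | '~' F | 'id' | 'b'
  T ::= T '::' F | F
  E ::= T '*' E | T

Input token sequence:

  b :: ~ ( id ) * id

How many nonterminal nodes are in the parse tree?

12

[E [T [T [F b]] :: [F ~ [F ( [E [T [F id]]] )]]] * [E [T [F id]]]]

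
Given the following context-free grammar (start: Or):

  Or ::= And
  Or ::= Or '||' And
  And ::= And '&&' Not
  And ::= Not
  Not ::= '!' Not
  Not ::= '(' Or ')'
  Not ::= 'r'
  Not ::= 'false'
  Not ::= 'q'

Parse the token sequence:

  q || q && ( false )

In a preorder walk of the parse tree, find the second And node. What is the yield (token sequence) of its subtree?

[Or [Or [And [Not q]]] || [And [And [Not q]] && [Not ( [Or [And [Not false]]] )]]]

q && ( false )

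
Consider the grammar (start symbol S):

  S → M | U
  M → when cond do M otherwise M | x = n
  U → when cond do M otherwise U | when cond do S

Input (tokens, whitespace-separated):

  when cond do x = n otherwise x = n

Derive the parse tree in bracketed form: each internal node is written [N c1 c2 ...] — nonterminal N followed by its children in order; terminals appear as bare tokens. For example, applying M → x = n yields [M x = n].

[S [M when cond do [M x = n] otherwise [M x = n]]]

S
M
when cond do M otherwise M
when cond do x = n otherwise M
when cond do x = n otherwise x = n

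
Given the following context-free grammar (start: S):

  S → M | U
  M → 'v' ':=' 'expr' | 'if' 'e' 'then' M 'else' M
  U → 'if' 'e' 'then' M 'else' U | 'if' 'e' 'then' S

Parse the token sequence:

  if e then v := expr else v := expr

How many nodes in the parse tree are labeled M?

3

[S [M if e then [M v := expr] else [M v := expr]]]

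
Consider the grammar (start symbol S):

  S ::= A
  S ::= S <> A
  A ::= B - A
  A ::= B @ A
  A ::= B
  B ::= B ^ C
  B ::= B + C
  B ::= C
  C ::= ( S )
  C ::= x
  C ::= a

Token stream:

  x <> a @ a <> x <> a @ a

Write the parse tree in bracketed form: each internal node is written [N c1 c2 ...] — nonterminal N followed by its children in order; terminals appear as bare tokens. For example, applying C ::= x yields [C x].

S
S <> A
S <> A <> A
S <> A <> A <> A
A <> A <> A <> A
B <> A <> A <> A
C <> A <> A <> A
x <> A <> A <> A
x <> B @ A <> A <> A
x <> C @ A <> A <> A
x <> a @ A <> A <> A
x <> a @ B <> A <> A
x <> a @ C <> A <> A
x <> a @ a <> A <> A
x <> a @ a <> B <> A
x <> a @ a <> C <> A
x <> a @ a <> x <> A
x <> a @ a <> x <> B @ A
x <> a @ a <> x <> C @ A
x <> a @ a <> x <> a @ A
x <> a @ a <> x <> a @ B
x <> a @ a <> x <> a @ C
x <> a @ a <> x <> a @ a

[S [S [S [S [A [B [C x]]]] <> [A [B [C a]] @ [A [B [C a]]]]] <> [A [B [C x]]]] <> [A [B [C a]] @ [A [B [C a]]]]]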